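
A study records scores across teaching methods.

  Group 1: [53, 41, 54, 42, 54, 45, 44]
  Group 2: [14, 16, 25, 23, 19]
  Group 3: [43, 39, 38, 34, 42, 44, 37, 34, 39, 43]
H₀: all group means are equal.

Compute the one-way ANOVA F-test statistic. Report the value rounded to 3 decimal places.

Group means [47.57, 19.40, 39.30], grand mean 37.409
SSB = Σnᵢ(x̄ᵢ−x̄)² = 2380.304; SSW = ΣΣ(x−x̄ᵢ)² = 411.014
MSB = 2380.304/2 = 1190.1519; MSW = 411.014/19 = 21.6323
F = MSB/MSW = 55.0173
df = (2, 19)

test statistic = 55.017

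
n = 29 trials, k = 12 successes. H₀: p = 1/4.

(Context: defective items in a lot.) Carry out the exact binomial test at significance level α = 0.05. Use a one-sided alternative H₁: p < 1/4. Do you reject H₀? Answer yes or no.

reject H₀: no

Exact binomial: n=29, k=12, p₀=1/4=0.2500
P(X≤12) from Σ C(n,i)·p₀^i·(1−p₀)^(n−i)
p-value (one-sided, H₁ less) = 0.98422
At α=0.05: p ≥ α → fail to reject H₀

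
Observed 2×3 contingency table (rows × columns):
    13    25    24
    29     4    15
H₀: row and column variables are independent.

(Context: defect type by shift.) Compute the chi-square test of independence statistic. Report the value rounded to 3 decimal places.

test statistic = 21.953

Row totals [62, 48], col totals [42, 29, 39], n=110
χ² = (13−23.67)²/23.67 + (25−16.35)²/16.35 + (24−21.98)²/21.98 + (29−18.33)²/18.33 + (4−12.65)²/12.65 + (15−17.02)²/17.02 = 21.9528
df = 2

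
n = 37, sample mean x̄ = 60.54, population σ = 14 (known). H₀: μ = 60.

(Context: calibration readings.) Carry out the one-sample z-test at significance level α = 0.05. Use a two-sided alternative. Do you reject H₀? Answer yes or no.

reject H₀: no

SE = σ/√n = 14/√37 = 2.3016
z = (x̄−μ₀)/SE = (60.54−60)/2.3016 = 0.2346
p-value (two-sided) = 0.81450
At α=0.05: p ≥ α → fail to reject H₀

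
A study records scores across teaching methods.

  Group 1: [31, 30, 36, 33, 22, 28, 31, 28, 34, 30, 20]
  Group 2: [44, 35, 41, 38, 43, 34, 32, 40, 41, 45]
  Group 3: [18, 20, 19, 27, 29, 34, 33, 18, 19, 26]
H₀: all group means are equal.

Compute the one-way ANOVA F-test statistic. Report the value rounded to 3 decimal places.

Group means [29.36, 39.30, 24.30], grand mean 30.935
SSB = Σnᵢ(x̄ᵢ−x̄)² = 1167.126; SSW = ΣΣ(x−x̄ᵢ)² = 762.745
MSB = 1167.126/2 = 583.5628; MSW = 762.745/28 = 27.2409
F = MSB/MSW = 21.4223
df = (2, 28)

test statistic = 21.422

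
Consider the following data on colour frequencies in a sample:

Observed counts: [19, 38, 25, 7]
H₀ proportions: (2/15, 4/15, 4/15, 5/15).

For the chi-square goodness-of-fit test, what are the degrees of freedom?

df = k − 1 = 4 − 1 = 3

degrees of freedom = 3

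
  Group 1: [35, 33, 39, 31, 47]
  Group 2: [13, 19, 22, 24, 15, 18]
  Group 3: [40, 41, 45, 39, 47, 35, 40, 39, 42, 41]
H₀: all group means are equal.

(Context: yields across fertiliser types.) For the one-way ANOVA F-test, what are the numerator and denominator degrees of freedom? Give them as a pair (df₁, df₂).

k = 3 groups, N = 21 total
df = (k−1, N−k) = (3−1, 21−3) = (2, 18)

degrees of freedom = [2, 18]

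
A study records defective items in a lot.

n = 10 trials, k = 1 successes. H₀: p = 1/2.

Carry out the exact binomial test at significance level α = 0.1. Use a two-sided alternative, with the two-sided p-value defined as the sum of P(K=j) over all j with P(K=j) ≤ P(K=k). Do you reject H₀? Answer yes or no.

Exact binomial: n=10, k=1, p₀=1/2=0.5000
P(X=j) = C(n,j)·p₀^j·(1−p₀)^(n−j); p = Σ P(X=j) over j with P(X=j) ≤ P(X=1)
p-value (two-sided) = 0.02148
At α=0.1: p < α → reject H₀

reject H₀: yes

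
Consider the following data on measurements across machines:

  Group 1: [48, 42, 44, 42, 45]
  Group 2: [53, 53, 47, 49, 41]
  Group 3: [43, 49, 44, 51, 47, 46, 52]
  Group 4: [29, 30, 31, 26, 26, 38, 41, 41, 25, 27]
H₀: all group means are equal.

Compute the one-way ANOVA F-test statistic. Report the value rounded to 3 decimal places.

test statistic = 21.688

Group means [44.20, 48.60, 47.43, 31.40], grand mean 41.111
SSB = Σnᵢ(x̄ᵢ−x̄)² = 1550.552; SSW = ΣΣ(x−x̄ᵢ)² = 548.114
MSB = 1550.552/3 = 516.8508; MSW = 548.114/23 = 23.8311
F = MSB/MSW = 21.6881
df = (3, 23)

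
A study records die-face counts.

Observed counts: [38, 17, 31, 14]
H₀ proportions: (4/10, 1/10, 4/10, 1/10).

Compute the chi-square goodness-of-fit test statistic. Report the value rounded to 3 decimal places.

n = 100; E_i = n·p_i = [40.00, 10.00, 40.00, 10.00]
χ² = (38−40.00)²/40.00 + (17−10.00)²/10.00 + (31−40.00)²/40.00 + (14−10.00)²/10.00 = 8.6250
df = 3

test statistic = 8.625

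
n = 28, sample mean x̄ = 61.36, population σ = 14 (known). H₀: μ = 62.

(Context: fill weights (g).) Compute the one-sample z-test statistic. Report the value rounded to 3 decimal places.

SE = σ/√n = 14/√28 = 2.6458
z = (x̄−μ₀)/SE = (61.36−62)/2.6458 = -0.2419

test statistic = -0.242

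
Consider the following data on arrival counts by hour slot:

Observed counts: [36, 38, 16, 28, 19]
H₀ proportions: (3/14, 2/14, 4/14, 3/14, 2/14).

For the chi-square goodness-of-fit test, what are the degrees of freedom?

degrees of freedom = 4

df = k − 1 = 5 − 1 = 4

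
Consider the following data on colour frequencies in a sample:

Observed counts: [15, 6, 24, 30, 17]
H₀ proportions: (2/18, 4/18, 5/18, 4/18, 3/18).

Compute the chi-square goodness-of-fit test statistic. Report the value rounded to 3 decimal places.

test statistic = 17.180

n = 92; E_i = n·p_i = [10.22, 20.44, 25.56, 20.44, 15.33]
χ² = (15−10.22)²/10.22 + (6−20.44)²/20.44 + (24−25.56)²/25.56 + (30−20.44)²/20.44 + (17−15.33)²/15.33 = 17.1804
df = 4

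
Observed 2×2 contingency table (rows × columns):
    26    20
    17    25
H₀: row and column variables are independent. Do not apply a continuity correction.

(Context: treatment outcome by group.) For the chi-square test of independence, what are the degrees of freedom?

degrees of freedom = 1

df = (r−1)(c−1) = (2−1)·(2−1) = 1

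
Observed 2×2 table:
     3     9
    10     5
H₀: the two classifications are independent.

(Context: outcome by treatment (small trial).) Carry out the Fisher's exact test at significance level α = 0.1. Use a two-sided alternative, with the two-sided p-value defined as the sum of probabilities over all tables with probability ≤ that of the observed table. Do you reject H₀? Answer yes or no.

Margins: r₁=12, r₂=15, c₁=13, c₂=14, n=27
p_obs = C(12,3)·C(15,10)/C(27,13); sum pmf over tables with pmf ≤ p_obs
p-value (two-sided) = 0.05424
At α=0.1: p < α → reject H₀

reject H₀: yes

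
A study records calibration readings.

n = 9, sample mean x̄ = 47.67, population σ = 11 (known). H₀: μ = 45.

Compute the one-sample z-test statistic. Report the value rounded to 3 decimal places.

test statistic = 0.728

SE = σ/√n = 11/√9 = 3.6667
z = (x̄−μ₀)/SE = (47.67−45)/3.6667 = 0.7282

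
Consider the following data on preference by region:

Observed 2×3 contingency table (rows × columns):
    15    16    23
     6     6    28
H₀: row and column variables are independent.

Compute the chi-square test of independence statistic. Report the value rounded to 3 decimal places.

test statistic = 6.962

Row totals [54, 40], col totals [21, 22, 51], n=94
χ² = (15−12.06)²/12.06 + (16−12.64)²/12.64 + (23−29.30)²/29.30 + (6−8.94)²/8.94 + (6−9.36)²/9.36 + (28−21.70)²/21.70 = 6.9621
df = 2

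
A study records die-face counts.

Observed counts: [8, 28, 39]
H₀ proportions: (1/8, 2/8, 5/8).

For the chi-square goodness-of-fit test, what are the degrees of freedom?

df = k − 1 = 3 − 1 = 2

degrees of freedom = 2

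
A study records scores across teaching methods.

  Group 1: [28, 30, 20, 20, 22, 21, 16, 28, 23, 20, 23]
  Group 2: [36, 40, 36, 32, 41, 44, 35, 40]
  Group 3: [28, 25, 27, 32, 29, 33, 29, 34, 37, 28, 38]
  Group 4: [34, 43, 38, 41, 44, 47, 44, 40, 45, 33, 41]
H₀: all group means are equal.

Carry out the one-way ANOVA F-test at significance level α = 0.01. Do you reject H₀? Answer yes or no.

Group means [22.82, 38.00, 30.91, 40.91], grand mean 32.805
SSB = Σnᵢ(x̄ᵢ−x̄)² = 2074.984; SSW = ΣΣ(x−x̄ᵢ)² = 659.455
MSB = 2074.984/3 = 691.6615; MSW = 659.455/37 = 17.8231
F = MSB/MSW = 38.8070
df = (3, 37)
p-value (upper-tail) = 0.00000
At α=0.01: p < α → reject H₀

reject H₀: yes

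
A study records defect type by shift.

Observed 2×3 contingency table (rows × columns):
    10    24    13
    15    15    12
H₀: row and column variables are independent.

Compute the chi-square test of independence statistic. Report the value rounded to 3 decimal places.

Row totals [47, 42], col totals [25, 39, 25], n=89
χ² = (10−13.20)²/13.20 + (24−20.60)²/20.60 + (13−13.20)²/13.20 + (15−11.80)²/11.80 + (15−18.40)²/18.40 + (12−11.80)²/11.80 = 2.8450
df = 2

test statistic = 2.845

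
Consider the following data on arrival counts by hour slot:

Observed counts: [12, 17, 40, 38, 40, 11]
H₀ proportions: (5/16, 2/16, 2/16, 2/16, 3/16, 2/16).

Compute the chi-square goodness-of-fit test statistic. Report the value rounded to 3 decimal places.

test statistic = 73.811

n = 158; E_i = n·p_i = [49.38, 19.75, 19.75, 19.75, 29.62, 19.75]
χ² = (12−49.38)²/49.38 + (17−19.75)²/19.75 + (40−19.75)²/19.75 + (38−19.75)²/19.75 + (40−29.62)²/29.62 + (11−19.75)²/19.75 = 73.8110
df = 5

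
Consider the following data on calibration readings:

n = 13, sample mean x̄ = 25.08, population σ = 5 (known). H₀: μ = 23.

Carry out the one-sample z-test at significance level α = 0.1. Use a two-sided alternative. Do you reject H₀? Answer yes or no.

reject H₀: no

SE = σ/√n = 5/√13 = 1.3868
z = (x̄−μ₀)/SE = (25.08−23)/1.3868 = 1.4999
p-value (two-sided) = 0.13364
At α=0.1: p ≥ α → fail to reject H₀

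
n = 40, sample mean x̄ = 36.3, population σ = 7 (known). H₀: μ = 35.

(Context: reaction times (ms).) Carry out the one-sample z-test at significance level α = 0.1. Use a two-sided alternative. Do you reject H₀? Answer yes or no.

reject H₀: no

SE = σ/√n = 7/√40 = 1.1068
z = (x̄−μ₀)/SE = (36.3−35)/1.1068 = 1.1746
p-value (two-sided) = 0.24017
At α=0.1: p ≥ α → fail to reject H₀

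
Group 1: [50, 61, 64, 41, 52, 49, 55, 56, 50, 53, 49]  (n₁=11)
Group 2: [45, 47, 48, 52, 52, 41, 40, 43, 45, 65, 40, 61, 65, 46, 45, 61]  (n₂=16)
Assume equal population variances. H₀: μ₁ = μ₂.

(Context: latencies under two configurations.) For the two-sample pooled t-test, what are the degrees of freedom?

degrees of freedom = 25

df = n₁ + n₂ − 2 = 11 + 16 − 2 = 25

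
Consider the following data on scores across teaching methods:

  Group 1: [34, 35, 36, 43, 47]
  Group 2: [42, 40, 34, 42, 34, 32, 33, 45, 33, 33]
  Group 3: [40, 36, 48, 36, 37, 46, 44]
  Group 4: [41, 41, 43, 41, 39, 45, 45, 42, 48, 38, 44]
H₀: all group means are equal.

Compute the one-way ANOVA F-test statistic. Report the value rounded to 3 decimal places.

test statistic = 3.015

Group means [39.00, 36.80, 41.00, 42.45], grand mean 39.909
SSB = Σnᵢ(x̄ᵢ−x̄)² = 180.400; SSW = ΣΣ(x−x̄ᵢ)² = 578.327
MSB = 180.400/3 = 60.1333; MSW = 578.327/29 = 19.9423
F = MSB/MSW = 3.0154
df = (3, 29)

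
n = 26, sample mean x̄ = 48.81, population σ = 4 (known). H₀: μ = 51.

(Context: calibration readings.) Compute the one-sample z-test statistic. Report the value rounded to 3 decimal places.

test statistic = -2.792

SE = σ/√n = 4/√26 = 0.7845
z = (x̄−μ₀)/SE = (48.81−51)/0.7845 = -2.7917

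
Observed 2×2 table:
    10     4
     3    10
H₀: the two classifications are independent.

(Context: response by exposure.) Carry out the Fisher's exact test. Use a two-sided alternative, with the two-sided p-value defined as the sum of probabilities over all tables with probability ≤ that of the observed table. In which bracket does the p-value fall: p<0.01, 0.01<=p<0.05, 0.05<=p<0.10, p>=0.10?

p-value bracket: 0.01<=p<0.05

Margins: r₁=14, r₂=13, c₁=13, c₂=14, n=27
p_obs = C(14,10)·C(13,3)/C(27,13); sum pmf over tables with pmf ≤ p_obs
p-value (two-sided) = 0.02130
→ bracket: 0.01<=p<0.05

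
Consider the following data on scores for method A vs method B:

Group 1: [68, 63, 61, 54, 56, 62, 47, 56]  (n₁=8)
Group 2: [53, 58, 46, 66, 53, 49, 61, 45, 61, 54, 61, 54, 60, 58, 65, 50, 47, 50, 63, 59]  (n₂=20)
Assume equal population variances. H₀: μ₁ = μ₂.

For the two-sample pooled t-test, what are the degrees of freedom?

df = n₁ + n₂ − 2 = 8 + 20 − 2 = 26

degrees of freedom = 26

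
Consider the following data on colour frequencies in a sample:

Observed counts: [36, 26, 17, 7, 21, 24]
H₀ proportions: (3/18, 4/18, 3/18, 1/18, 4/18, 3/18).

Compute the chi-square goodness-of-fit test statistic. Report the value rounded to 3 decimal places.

test statistic = 13.080

n = 131; E_i = n·p_i = [21.83, 29.11, 21.83, 7.28, 29.11, 21.83]
χ² = (36−21.83)²/21.83 + (26−29.11)²/29.11 + (17−21.83)²/21.83 + (7−7.28)²/7.28 + (21−29.11)²/29.11 + (24−21.83)²/21.83 = 13.0802
df = 5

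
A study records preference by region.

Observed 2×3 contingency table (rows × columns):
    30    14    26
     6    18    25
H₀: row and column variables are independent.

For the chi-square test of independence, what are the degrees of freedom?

degrees of freedom = 2

df = (r−1)(c−1) = (2−1)·(3−1) = 2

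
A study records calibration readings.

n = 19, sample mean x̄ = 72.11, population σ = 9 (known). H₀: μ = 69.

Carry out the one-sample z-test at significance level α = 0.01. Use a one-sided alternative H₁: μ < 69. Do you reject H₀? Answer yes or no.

reject H₀: no

SE = σ/√n = 9/√19 = 2.0647
z = (x̄−μ₀)/SE = (72.11−69)/2.0647 = 1.5062
p-value (one-sided, H₁ less) = 0.93400
At α=0.01: p ≥ α → fail to reject H₀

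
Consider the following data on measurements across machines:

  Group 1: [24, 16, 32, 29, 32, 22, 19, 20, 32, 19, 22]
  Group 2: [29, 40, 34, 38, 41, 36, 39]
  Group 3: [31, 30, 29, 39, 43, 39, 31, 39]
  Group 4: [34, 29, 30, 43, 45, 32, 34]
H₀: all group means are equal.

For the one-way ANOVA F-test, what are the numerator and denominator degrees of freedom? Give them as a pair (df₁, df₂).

degrees of freedom = [3, 29]

k = 4 groups, N = 33 total
df = (k−1, N−k) = (4−1, 33−4) = (3, 29)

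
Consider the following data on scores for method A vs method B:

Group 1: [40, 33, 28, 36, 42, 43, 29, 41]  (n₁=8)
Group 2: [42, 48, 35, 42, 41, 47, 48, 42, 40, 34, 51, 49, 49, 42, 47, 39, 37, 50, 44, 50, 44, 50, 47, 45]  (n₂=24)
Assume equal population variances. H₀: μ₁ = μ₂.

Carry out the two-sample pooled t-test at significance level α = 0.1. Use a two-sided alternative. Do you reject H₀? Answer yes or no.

x̄₁=36.500, s₁=5.928, n₁=8
x̄₂=44.292, s₂=4.939, n₂=24
s_p² = [7·5.928² + 23·4.939²]/30 = 26.8986
SE = √(s_p²·(1/8+1/24)) = 2.1173
t = (36.500−44.292)/2.1173 = -3.6799
df = 30
p-value (two-sided) = 0.00091
At α=0.1: p < α → reject H₀

reject H₀: yes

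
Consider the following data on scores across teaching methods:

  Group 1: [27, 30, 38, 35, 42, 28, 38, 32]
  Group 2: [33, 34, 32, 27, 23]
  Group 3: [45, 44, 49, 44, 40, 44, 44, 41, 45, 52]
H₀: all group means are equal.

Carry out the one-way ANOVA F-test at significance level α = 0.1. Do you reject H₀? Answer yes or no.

Group means [33.75, 29.80, 44.80], grand mean 37.696
SSB = Σnᵢ(x̄ᵢ−x̄)² = 940.970; SSW = ΣΣ(x−x̄ᵢ)² = 397.900
MSB = 940.970/2 = 470.4848; MSW = 397.900/20 = 19.8950
F = MSB/MSW = 23.6484
df = (2, 20)
p-value (upper-tail) = 0.00001
At α=0.1: p < α → reject H₀

reject H₀: yes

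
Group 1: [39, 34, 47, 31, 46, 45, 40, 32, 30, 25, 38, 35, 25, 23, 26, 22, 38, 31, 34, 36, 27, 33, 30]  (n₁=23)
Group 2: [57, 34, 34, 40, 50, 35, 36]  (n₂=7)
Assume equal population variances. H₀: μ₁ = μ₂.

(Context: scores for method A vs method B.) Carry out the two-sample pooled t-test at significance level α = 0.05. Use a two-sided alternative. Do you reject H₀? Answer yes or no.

reject H₀: yes

x̄₁=33.348, s₁=7.126, n₁=23
x̄₂=40.857, s₂=9.100, n₂=7
s_p² = [22·7.126² + 6·9.100²]/28 = 57.6455
SE = √(s_p²·(1/23+1/7)) = 3.2774
t = (33.348−40.857)/3.2774 = -2.2912
df = 28
p-value (two-sided) = 0.02968
At α=0.05: p < α → reject H₀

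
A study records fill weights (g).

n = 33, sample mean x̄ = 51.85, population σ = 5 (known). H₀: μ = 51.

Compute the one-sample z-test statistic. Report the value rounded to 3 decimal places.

test statistic = 0.977

SE = σ/√n = 5/√33 = 0.8704
z = (x̄−μ₀)/SE = (51.85−51)/0.8704 = 0.9766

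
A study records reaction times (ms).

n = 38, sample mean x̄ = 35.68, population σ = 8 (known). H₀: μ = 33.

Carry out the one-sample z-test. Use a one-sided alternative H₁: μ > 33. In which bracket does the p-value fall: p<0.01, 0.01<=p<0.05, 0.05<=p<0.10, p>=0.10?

SE = σ/√n = 8/√38 = 1.2978
z = (x̄−μ₀)/SE = (35.68−33)/1.2978 = 2.0651
p-value (one-sided, H₁ greater) = 0.01946
→ bracket: 0.01<=p<0.05

p-value bracket: 0.01<=p<0.05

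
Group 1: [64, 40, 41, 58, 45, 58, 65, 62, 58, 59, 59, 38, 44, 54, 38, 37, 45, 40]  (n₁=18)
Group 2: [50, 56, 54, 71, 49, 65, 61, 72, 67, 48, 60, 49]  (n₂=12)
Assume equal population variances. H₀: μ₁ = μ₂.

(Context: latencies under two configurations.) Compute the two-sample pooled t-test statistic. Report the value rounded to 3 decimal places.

test statistic = -2.286

x̄₁=50.278, s₁=10.168, n₁=18
x̄₂=58.500, s₂=8.796, n₂=12
s_p² = [17·10.168² + 11·8.796²]/28 = 93.1647
SE = √(s_p²·(1/18+1/12)) = 3.5972
t = (50.278−58.500)/3.5972 = -2.2858
df = 28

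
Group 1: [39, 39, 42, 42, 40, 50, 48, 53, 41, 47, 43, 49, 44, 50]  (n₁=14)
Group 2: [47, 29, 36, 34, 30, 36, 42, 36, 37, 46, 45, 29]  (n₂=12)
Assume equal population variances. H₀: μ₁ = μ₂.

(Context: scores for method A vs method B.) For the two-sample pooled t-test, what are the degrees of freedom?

df = n₁ + n₂ − 2 = 14 + 12 − 2 = 24

degrees of freedom = 24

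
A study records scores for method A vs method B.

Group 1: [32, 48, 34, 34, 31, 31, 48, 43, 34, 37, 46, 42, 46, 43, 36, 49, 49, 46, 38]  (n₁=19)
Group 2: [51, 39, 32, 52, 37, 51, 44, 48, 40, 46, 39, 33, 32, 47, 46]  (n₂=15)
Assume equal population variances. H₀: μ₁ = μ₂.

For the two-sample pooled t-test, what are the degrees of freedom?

df = n₁ + n₂ − 2 = 19 + 15 − 2 = 32

degrees of freedom = 32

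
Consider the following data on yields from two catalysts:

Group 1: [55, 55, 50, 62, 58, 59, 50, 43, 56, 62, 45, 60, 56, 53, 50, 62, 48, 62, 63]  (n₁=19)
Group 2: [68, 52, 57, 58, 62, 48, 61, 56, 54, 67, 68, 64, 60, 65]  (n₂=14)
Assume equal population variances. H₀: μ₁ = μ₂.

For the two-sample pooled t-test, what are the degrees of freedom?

degrees of freedom = 31

df = n₁ + n₂ − 2 = 19 + 14 − 2 = 31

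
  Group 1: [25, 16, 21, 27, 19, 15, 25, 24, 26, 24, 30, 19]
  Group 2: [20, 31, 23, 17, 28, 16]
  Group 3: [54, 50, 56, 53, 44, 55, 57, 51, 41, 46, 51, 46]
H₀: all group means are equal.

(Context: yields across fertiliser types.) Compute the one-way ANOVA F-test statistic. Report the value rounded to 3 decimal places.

Group means [22.58, 22.50, 50.33], grand mean 33.667
SSB = Σnᵢ(x̄ᵢ−x̄)² = 5555.583; SSW = ΣΣ(x−x̄ᵢ)² = 697.083
MSB = 5555.583/2 = 2777.7917; MSW = 697.083/27 = 25.8179
F = MSB/MSW = 107.5917
df = (2, 27)

test statistic = 107.592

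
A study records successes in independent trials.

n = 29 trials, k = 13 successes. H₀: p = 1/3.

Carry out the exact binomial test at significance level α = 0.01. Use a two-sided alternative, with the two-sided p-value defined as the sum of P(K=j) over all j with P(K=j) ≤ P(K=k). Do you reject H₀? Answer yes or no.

reject H₀: no

Exact binomial: n=29, k=13, p₀=1/3=0.3333
P(X=j) = C(n,j)·p₀^j·(1−p₀)^(n−j); p = Σ P(X=j) over j with P(X=j) ≤ P(X=13)
p-value (two-sided) = 0.23617
At α=0.01: p ≥ α → fail to reject H₀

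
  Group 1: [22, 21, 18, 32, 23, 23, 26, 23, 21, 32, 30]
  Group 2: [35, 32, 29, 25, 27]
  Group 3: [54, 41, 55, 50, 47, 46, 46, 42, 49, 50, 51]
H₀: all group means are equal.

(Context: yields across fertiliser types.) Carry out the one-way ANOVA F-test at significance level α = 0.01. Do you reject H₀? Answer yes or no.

reject H₀: yes

Group means [24.64, 29.60, 48.27], grand mean 35.185
SSB = Σnᵢ(x̄ᵢ−x̄)² = 3264.147; SSW = ΣΣ(x−x̄ᵢ)² = 483.927
MSB = 3264.147/2 = 1632.0734; MSW = 483.927/24 = 20.1636
F = MSB/MSW = 80.9414
df = (2, 24)
p-value (upper-tail) = 0.00000
At α=0.01: p < α → reject H₀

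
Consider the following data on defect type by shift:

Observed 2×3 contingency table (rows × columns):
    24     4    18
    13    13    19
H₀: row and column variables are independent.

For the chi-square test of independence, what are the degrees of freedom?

df = (r−1)(c−1) = (2−1)·(3−1) = 2

degrees of freedom = 2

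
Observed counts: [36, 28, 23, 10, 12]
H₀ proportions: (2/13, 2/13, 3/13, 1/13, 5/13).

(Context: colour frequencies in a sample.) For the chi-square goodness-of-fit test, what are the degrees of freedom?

df = k − 1 = 5 − 1 = 4

degrees of freedom = 4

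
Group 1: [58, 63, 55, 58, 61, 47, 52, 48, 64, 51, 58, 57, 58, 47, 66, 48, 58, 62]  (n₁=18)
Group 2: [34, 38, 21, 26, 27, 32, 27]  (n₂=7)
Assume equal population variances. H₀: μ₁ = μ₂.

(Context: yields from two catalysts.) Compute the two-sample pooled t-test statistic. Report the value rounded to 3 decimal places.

x̄₁=56.167, s₁=6.071, n₁=18
x̄₂=29.286, s₂=5.707, n₂=7
s_p² = [17·6.071² + 6·5.707²]/23 = 35.7360
SE = √(s_p²·(1/18+1/7)) = 2.6628
t = (56.167−29.286)/2.6628 = 10.0950
df = 23

test statistic = 10.095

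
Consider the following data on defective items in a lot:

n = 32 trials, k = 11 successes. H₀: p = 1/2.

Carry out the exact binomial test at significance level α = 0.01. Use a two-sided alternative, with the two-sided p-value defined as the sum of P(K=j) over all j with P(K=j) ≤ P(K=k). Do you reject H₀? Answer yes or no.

Exact binomial: n=32, k=11, p₀=1/2=0.5000
P(X=j) = C(n,j)·p₀^j·(1−p₀)^(n−j); p = Σ P(X=j) over j with P(X=j) ≤ P(X=11)
p-value (two-sided) = 0.11018
At α=0.01: p ≥ α → fail to reject H₀

reject H₀: no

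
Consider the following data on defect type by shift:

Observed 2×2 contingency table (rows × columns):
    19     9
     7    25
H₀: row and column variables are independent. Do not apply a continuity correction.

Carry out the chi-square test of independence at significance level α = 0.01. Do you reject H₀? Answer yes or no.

reject H₀: yes

Row totals [28, 32], col totals [26, 34], n=60
χ² = (19−12.13)²/12.13 + (9−15.87)²/15.87 + (7−13.87)²/13.87 + (25−18.13)²/18.13 = 12.8584
df = 1
p-value (upper-tail) = 0.00034
At α=0.01: p < α → reject H₀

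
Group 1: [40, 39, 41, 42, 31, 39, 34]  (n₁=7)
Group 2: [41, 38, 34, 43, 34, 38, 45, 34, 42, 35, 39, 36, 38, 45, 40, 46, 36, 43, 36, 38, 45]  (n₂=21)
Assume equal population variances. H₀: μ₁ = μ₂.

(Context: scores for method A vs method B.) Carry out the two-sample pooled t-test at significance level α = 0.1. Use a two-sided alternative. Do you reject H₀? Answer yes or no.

reject H₀: no

x̄₁=38.000, s₁=4.000, n₁=7
x̄₂=39.333, s₂=4.017, n₂=21
s_p² = [6·4.000² + 20·4.017²]/26 = 16.1026
SE = √(s_p²·(1/7+1/21)) = 1.7513
t = (38.000−39.333)/1.7513 = -0.7613
df = 26
p-value (two-sided) = 0.45331
At α=0.1: p ≥ α → fail to reject H₀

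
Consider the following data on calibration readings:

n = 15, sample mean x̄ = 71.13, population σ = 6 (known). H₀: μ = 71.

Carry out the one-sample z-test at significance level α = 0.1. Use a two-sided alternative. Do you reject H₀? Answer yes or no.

reject H₀: no

SE = σ/√n = 6/√15 = 1.5492
z = (x̄−μ₀)/SE = (71.13−71)/1.5492 = 0.0839
p-value (two-sided) = 0.93312
At α=0.1: p ≥ α → fail to reject H₀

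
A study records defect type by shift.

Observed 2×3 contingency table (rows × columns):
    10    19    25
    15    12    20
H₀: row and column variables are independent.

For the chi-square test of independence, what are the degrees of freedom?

df = (r−1)(c−1) = (2−1)·(3−1) = 2

degrees of freedom = 2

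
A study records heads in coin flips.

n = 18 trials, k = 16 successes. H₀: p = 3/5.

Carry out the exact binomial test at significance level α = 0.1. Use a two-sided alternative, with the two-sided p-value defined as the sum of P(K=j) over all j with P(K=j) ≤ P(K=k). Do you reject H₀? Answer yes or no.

reject H₀: yes

Exact binomial: n=18, k=16, p₀=3/5=0.6000
P(X=j) = C(n,j)·p₀^j·(1−p₀)^(n−j); p = Σ P(X=j) over j with P(X=j) ≤ P(X=16)
p-value (two-sided) = 0.01398
At α=0.1: p < α → reject H₀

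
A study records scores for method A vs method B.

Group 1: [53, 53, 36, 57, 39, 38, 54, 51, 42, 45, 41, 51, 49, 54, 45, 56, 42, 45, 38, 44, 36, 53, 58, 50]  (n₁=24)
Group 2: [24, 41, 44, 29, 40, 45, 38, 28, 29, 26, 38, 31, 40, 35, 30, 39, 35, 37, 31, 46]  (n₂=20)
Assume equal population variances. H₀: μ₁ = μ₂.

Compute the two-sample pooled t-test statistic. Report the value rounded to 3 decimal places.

x̄₁=47.083, s₁=7.003, n₁=24
x̄₂=35.300, s₂=6.506, n₂=20
s_p² = [23·7.003² + 19·6.506²]/42 = 46.0008
SE = √(s_p²·(1/24+1/20)) = 2.0535
t = (47.083−35.300)/2.0535 = 5.7383
df = 42

test statistic = 5.738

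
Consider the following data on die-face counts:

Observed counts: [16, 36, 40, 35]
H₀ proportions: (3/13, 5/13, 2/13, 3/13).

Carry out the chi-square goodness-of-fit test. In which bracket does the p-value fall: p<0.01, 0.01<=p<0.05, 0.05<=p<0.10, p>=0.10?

p-value bracket: p<0.01

n = 127; E_i = n·p_i = [29.31, 48.85, 19.54, 29.31]
χ² = (16−29.31)²/29.31 + (36−48.85)²/48.85 + (40−19.54)²/19.54 + (35−29.31)²/29.31 = 31.9549
df = 3
p-value (upper-tail) = 0.00000
→ bracket: p<0.01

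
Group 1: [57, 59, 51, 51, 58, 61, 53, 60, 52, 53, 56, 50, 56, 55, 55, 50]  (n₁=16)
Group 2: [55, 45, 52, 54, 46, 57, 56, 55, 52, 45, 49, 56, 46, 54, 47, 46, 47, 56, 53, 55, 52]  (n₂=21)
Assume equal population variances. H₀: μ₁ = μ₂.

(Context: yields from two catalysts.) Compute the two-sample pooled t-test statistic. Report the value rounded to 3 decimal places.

test statistic = 2.633

x̄₁=54.812, s₁=3.563, n₁=16
x̄₂=51.333, s₂=4.270, n₂=21
s_p² = [15·3.563² + 20·4.270²]/35 = 15.8601
SE = √(s_p²·(1/16+1/21)) = 1.3216
t = (54.812−51.333)/1.3216 = 2.6326
df = 35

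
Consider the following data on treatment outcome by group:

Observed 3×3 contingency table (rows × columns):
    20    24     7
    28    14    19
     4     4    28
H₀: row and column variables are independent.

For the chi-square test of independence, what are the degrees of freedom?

degrees of freedom = 4

df = (r−1)(c−1) = (3−1)·(3−1) = 4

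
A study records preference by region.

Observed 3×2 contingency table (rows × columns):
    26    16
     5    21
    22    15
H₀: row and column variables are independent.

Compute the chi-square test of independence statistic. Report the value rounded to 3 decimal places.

Row totals [42, 26, 37], col totals [53, 52], n=105
χ² = (26−21.20)²/21.20 + (16−20.80)²/20.80 + (5−13.12)²/13.12 + (21−12.88)²/12.88 + (22−18.68)²/18.68 + (15−18.32)²/18.32 = 13.5431
df = 2

test statistic = 13.543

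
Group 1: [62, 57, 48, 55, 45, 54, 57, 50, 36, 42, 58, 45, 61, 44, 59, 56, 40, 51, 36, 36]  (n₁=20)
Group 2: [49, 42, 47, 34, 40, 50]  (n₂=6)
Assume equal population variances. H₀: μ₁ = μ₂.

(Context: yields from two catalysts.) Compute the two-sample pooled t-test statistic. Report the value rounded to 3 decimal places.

test statistic = 1.554

x̄₁=49.600, s₁=8.660, n₁=20
x̄₂=43.667, s₂=6.154, n₂=6
s_p² = [19·8.660² + 5·6.154²]/24 = 67.2556
SE = √(s_p²·(1/20+1/6)) = 3.8173
t = (49.600−43.667)/3.8173 = 1.5543
df = 24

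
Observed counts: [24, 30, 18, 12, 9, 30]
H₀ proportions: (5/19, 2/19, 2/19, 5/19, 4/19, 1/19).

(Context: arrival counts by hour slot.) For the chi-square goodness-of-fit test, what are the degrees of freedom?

degrees of freedom = 5

df = k − 1 = 6 − 1 = 5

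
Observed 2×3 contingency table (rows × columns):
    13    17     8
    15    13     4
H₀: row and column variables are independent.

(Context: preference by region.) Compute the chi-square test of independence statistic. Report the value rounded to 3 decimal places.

Row totals [38, 32], col totals [28, 30, 12], n=70
χ² = (13−15.20)²/15.20 + (17−16.29)²/16.29 + (8−6.51)²/6.51 + (15−12.80)²/12.80 + (13−13.71)²/13.71 + (4−5.49)²/5.49 = 1.5063
df = 2

test statistic = 1.506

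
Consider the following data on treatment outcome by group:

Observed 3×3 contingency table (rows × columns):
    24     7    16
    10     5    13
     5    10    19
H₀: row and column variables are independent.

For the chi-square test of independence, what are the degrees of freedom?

degrees of freedom = 4

df = (r−1)(c−1) = (3−1)·(3−1) = 4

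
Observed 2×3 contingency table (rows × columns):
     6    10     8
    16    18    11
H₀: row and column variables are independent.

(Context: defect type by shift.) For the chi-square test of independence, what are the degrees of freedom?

degrees of freedom = 2

df = (r−1)(c−1) = (2−1)·(3−1) = 2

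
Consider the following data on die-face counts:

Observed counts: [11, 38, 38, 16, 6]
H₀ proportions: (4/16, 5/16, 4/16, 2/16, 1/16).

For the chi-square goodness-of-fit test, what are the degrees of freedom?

df = k − 1 = 5 − 1 = 4

degrees of freedom = 4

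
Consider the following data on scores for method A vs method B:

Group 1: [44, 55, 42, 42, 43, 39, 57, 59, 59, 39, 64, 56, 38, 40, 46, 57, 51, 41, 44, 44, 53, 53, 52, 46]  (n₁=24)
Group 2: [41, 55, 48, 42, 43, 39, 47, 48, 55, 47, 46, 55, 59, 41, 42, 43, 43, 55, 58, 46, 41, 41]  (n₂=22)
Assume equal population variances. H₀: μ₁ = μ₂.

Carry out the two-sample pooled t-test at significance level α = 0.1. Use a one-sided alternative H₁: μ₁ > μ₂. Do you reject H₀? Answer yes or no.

reject H₀: no

x̄₁=48.500, s₁=7.718, n₁=24
x̄₂=47.045, s₂=6.290, n₂=22
s_p² = [23·7.718² + 21·6.290²]/44 = 50.0217
SE = √(s_p²·(1/24+1/22)) = 2.0876
t = (48.500−47.045)/2.0876 = 0.6968
df = 44
p-value (one-sided, H₁ greater) = 0.24481
At α=0.1: p ≥ α → fail to reject H₀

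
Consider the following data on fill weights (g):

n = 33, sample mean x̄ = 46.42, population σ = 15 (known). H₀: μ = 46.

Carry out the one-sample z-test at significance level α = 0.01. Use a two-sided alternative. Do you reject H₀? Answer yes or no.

reject H₀: no

SE = σ/√n = 15/√33 = 2.6112
z = (x̄−μ₀)/SE = (46.42−46)/2.6112 = 0.1608
p-value (two-sided) = 0.87221
At α=0.01: p ≥ α → fail to reject H₀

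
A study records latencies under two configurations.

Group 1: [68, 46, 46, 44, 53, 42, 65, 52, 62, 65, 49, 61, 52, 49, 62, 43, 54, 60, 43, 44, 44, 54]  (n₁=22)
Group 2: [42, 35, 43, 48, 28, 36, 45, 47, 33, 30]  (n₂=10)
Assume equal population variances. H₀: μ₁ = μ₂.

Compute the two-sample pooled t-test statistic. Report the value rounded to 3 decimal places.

x̄₁=52.636, s₁=8.404, n₁=22
x̄₂=38.700, s₂=7.212, n₂=10
s_p² = [21·8.404² + 9·7.212²]/30 = 65.0397
SE = √(s_p²·(1/22+1/10)) = 3.0758
t = (52.636−38.700)/3.0758 = 4.5310
df = 30

test statistic = 4.531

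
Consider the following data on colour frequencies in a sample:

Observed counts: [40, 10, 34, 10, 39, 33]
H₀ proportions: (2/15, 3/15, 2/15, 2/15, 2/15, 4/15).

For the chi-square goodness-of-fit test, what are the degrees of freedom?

degrees of freedom = 5

df = k − 1 = 6 − 1 = 5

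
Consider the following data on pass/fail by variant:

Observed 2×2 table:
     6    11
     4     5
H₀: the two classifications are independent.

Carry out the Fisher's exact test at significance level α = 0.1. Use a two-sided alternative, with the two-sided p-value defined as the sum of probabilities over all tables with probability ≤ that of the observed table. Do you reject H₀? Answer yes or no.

Margins: r₁=17, r₂=9, c₁=10, c₂=16, n=26
p_obs = C(17,6)·C(9,4)/C(26,10); sum pmf over tables with pmf ≤ p_obs
p-value (two-sided) = 0.69245
At α=0.1: p ≥ α → fail to reject H₀

reject H₀: no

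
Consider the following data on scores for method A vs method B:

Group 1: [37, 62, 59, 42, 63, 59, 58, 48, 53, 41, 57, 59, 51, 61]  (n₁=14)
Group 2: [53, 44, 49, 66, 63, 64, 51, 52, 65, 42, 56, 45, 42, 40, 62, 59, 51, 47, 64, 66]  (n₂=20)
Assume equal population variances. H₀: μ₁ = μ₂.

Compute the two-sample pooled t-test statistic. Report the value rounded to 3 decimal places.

x̄₁=53.571, s₁=8.501, n₁=14
x̄₂=54.050, s₂=9.017, n₂=20
s_p² = [13·8.501² + 19·9.017²]/32 = 77.6368
SE = √(s_p²·(1/14+1/20)) = 3.0704
t = (53.571−54.050)/3.0704 = -0.1559
df = 32

test statistic = -0.156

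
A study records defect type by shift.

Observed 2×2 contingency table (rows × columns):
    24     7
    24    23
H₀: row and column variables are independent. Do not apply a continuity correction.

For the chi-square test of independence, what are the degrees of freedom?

df = (r−1)(c−1) = (2−1)·(2−1) = 1

degrees of freedom = 1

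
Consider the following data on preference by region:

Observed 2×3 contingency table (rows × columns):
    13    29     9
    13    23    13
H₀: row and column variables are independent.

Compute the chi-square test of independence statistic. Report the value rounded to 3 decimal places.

test statistic = 1.380

Row totals [51, 49], col totals [26, 52, 22], n=100
χ² = (13−13.26)²/13.26 + (29−26.52)²/26.52 + (9−11.22)²/11.22 + (13−12.74)²/12.74 + (23−25.48)²/25.48 + (13−10.78)²/10.78 = 1.3801
df = 2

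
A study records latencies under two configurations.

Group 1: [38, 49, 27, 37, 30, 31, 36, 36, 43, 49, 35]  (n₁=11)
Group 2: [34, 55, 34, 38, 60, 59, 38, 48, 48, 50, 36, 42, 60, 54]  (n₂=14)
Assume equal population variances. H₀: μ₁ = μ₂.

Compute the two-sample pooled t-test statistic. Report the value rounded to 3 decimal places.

test statistic = -2.689

x̄₁=37.364, s₁=7.173, n₁=11
x̄₂=46.857, s₂=9.813, n₂=14
s_p² = [10·7.173² + 13·9.813²]/23 = 76.7939
SE = √(s_p²·(1/11+1/14)) = 3.5308
t = (37.364−46.857)/3.5308 = -2.6888
df = 23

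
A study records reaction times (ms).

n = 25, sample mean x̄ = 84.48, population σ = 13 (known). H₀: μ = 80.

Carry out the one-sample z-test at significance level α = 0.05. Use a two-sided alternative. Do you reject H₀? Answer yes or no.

reject H₀: no

SE = σ/√n = 13/√25 = 2.6000
z = (x̄−μ₀)/SE = (84.48−80)/2.6000 = 1.7231
p-value (two-sided) = 0.08487
At α=0.05: p ≥ α → fail to reject H₀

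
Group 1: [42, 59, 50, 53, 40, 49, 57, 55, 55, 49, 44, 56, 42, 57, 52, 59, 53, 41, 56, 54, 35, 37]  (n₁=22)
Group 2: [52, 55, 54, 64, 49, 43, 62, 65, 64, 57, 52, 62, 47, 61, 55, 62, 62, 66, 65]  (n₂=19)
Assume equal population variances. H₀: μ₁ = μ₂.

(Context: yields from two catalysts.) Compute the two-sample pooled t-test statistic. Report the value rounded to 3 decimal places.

x̄₁=49.773, s₁=7.432, n₁=22
x̄₂=57.737, s₂=6.830, n₂=19
s_p² = [21·7.432² + 18·6.830²]/39 = 51.2705
SE = √(s_p²·(1/22+1/19)) = 2.2425
t = (49.773−57.737)/2.2425 = -3.5514
df = 39

test statistic = -3.551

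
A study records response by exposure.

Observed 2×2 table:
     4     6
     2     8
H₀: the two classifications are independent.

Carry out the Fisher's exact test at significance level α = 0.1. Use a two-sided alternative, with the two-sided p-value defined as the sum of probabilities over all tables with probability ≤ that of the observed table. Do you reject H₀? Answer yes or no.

Margins: r₁=10, r₂=10, c₁=6, c₂=14, n=20
p_obs = C(10,4)·C(10,2)/C(20,6); sum pmf over tables with pmf ≤ p_obs
p-value (two-sided) = 0.62848
At α=0.1: p ≥ α → fail to reject H₀

reject H₀: no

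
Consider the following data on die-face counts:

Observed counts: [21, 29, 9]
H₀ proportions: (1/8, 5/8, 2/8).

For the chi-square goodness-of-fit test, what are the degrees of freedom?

degrees of freedom = 2

df = k − 1 = 3 − 1 = 2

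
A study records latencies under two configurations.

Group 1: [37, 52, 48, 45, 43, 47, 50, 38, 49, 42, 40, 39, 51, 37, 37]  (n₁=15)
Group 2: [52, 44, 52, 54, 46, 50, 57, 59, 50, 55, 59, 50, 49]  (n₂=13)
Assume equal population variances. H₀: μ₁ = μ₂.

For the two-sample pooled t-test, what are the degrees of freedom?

degrees of freedom = 26

df = n₁ + n₂ − 2 = 15 + 13 − 2 = 26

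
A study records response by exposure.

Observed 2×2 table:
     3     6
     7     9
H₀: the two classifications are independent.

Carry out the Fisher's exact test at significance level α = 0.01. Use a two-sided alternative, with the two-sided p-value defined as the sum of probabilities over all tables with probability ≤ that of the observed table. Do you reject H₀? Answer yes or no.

reject H₀: no

Margins: r₁=9, r₂=16, c₁=10, c₂=15, n=25
p_obs = C(9,3)·C(16,7)/C(25,10); sum pmf over tables with pmf ≤ p_obs
p-value (two-sided) = 0.69132
At α=0.01: p ≥ α → fail to reject H₀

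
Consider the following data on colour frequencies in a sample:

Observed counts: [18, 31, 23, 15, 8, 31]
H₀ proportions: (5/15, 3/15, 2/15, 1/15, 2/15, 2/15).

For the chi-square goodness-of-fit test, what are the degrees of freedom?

df = k − 1 = 6 − 1 = 5

degrees of freedom = 5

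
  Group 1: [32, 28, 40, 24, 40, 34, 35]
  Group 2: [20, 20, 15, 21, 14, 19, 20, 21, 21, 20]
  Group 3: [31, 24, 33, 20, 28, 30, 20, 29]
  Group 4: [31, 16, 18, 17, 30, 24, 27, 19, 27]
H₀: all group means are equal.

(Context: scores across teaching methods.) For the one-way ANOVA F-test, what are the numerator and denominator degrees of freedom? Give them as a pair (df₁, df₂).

k = 4 groups, N = 34 total
df = (k−1, N−k) = (4−1, 34−4) = (3, 30)

degrees of freedom = [3, 30]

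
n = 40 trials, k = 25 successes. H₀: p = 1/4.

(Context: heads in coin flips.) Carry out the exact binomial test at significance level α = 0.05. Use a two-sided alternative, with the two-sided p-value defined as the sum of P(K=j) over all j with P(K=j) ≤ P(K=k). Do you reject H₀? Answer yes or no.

reject H₀: yes

Exact binomial: n=40, k=25, p₀=1/4=0.2500
P(X=j) = C(n,j)·p₀^j·(1−p₀)^(n−j); p = Σ P(X=j) over j with P(X=j) ≤ P(X=25)
p-value (two-sided) = 0.00000
At α=0.05: p < α → reject H₀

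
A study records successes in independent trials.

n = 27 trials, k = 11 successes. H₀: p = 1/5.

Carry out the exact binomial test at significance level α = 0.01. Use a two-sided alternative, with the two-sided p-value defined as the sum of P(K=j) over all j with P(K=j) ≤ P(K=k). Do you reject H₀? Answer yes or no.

reject H₀: no

Exact binomial: n=27, k=11, p₀=1/5=0.2000
P(X=j) = C(n,j)·p₀^j·(1−p₀)^(n−j); p = Σ P(X=j) over j with P(X=j) ≤ P(X=11)
p-value (two-sided) = 0.01339
At α=0.01: p ≥ α → fail to reject H₀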